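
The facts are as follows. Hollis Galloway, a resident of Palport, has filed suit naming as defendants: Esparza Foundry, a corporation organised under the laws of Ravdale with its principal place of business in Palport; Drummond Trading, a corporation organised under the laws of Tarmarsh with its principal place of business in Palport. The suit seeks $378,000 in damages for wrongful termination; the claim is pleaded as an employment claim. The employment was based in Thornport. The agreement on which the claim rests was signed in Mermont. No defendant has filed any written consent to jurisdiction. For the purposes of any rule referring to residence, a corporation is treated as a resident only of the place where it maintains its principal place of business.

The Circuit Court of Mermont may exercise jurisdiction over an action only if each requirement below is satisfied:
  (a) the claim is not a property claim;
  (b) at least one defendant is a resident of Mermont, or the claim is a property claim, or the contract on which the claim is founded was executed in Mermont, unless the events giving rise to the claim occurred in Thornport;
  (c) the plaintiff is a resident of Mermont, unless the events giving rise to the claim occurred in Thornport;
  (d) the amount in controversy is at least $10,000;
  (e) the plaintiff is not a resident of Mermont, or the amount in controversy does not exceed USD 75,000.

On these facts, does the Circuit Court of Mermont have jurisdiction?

The Circuit Court of Mermont:
  (a) The claim is an employment claim, not a property claim. Satisfied.
  (b) The contract was executed in Mermont, which satisfies one of the alternatives. Met.
  (c) The plaintiff resides in Palport, not Mermont. But the operative events occurred in Thornport, and the 'unless' clause therefore excuses the requirement. Condition met.
  (d) The amount in controversy is USD 378,000, which meets the 10,000 dollars floor. Condition met.
  (e) The plaintiff resides in Palport, which is not Mermont, so this disjunct is met. Satisfied.
  → The court has jurisdiction.

Yes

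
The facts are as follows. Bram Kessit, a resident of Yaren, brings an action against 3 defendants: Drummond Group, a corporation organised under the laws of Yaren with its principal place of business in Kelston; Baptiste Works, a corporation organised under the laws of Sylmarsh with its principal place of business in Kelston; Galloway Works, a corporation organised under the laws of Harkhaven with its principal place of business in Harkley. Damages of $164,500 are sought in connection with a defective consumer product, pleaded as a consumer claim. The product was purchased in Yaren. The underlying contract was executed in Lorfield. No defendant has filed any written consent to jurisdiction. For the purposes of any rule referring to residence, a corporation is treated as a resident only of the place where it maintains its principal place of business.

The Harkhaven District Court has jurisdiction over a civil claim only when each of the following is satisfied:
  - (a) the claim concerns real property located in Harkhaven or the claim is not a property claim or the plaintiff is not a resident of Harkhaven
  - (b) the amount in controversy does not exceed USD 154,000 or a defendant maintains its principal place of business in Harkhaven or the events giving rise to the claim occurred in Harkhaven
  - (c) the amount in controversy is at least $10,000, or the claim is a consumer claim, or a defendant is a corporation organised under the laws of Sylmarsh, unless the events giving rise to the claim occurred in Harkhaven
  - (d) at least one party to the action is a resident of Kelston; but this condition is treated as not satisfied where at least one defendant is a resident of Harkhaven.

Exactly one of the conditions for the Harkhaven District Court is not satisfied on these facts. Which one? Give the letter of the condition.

The Harkhaven District Court:
  (a) The claim is a consumer claim, not a property claim, so this disjunct is met. Satisfied.
  (b) The amount in controversy is 164,500 dollars, above the 154,000 dollars ceiling; the corporate defendant(s) have their principal place of business in Harkley, Kelston, not Harkhaven; the operative events occurred in Yaren, not Harkhaven — no alternative holds. Fails.
  (c) The amount in controversy is 164,500 dollars, which meets the $10,000 floor, so this disjunct is met. Condition met.
  (d) Drummond Group resides in Kelston. And the carve-out is inapplicable — no defendant resides in Harkhaven (they reside in Kelston, Kelston, Harkley). Condition met.
Only condition (b) fails.

(b)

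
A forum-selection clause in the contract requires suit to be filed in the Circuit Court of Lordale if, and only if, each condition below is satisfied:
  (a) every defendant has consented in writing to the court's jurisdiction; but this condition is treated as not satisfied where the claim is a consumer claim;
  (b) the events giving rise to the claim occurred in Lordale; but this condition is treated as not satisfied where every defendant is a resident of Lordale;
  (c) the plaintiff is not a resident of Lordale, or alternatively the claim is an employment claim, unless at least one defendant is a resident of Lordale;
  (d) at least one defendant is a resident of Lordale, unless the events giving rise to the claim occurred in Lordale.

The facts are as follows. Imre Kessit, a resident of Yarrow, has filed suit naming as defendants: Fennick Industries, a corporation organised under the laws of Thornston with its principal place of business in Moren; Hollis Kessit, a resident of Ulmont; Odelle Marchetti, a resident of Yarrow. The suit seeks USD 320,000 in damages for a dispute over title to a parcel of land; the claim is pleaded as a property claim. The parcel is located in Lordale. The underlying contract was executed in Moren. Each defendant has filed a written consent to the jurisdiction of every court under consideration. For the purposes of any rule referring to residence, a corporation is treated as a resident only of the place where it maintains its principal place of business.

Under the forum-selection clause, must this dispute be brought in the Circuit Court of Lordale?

The Circuit Court of Lordale:
  (a) Every defendant has filed written consent. The carve-out does not apply: the claim is a property claim, not a consumer claim. Satisfied.
  (b) The operative events occurred in Lordale. The carve-out does not apply: the defendants reside as follows — Fennick Industries in Moren, Hollis Kessit in Ulmont, Odelle Marchetti in Yarrow — not all in Lordale. Condition met.
  (c) The plaintiff resides in Yarrow, which is not Lordale — that alternative is enough. Condition met.
  (d) No defendant resides in Lordale (they reside in Moren, Ulmont, Yarrow). But the operative events occurred in Lordale, and the 'unless' clause therefore excuses the requirement. Met.
  → Forum clause is triggered.

Yes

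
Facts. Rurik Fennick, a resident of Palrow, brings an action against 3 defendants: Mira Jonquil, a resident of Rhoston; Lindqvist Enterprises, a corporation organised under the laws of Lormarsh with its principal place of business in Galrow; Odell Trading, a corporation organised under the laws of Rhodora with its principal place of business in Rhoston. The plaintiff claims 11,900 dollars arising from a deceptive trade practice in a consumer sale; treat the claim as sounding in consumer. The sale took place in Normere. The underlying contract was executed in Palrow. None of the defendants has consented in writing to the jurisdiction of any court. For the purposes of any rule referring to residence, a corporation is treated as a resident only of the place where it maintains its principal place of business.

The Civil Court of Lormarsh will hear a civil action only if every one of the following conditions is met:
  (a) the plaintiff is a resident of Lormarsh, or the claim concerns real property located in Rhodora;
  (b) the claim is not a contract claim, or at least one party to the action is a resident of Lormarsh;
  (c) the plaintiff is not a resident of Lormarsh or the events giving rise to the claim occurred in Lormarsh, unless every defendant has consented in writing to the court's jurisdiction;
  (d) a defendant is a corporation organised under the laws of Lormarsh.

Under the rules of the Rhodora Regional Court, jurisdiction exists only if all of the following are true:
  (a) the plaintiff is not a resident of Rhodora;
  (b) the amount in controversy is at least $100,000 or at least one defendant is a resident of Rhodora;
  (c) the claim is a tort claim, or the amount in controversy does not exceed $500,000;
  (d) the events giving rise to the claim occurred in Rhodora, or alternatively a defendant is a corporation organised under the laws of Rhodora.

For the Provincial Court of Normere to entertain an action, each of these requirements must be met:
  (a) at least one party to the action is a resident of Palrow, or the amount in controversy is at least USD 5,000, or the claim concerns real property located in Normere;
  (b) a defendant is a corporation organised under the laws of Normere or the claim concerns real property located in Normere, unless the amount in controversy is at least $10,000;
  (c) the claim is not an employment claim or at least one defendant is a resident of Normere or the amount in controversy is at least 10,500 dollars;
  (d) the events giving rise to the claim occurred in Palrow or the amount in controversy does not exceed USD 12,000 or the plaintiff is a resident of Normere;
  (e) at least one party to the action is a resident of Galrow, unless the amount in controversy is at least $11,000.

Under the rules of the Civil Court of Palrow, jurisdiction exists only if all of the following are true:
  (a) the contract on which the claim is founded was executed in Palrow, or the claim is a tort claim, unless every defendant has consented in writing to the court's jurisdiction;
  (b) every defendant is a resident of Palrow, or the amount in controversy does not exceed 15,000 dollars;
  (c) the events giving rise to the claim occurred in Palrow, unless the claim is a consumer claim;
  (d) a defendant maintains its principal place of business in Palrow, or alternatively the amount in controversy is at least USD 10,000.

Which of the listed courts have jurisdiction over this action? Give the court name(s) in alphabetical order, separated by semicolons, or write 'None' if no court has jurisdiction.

the Civil Court of Palrow; the Provincial Court of Normere

The Civil Court of Lormarsh:
  (a) The plaintiff resides in Palrow, not Lormarsh; the claim does not concern real property — no alternative holds. Fails.
  (b) The claim is a consumer claim, not a contract claim, so one alternative holds. Satisfied.
  (c) The plaintiff resides in Palrow, which is not Lormarsh — that alternative is enough. Satisfied.
  (d) Lindqvist Enterprises is organised under the laws of Lormarsh. Satisfied.
  → No jurisdiction.
The Rhodora Regional Court:
  (a) The plaintiff resides in Palrow, which is not Rhodora. Satisfied.
  (b) The amount in controversy is USD 11,900, below the 100,000 dollars floor; no defendant resides in Rhodora (they reside in Rhoston, Galrow, Rhoston) — none of the alternatives is met. Fails.
  (c) The amount in controversy is USD 11,900, within the $500,000 ceiling, which satisfies one of the alternatives. Met.
  (d) Odell Trading is organised under the laws of Rhodora, so one alternative holds. Condition met.
  → The court lacks jurisdiction.
The Provincial Court of Normere:
  (a) Rurik Fennick resides in Palrow, so one alternative holds. Met.
  (b) The corporate defendant(s) are organised in Lormarsh, Rhodora, not Normere; the claim does not concern real property — no alternative holds. But the amount in controversy is 11,900 dollars, which meets the $10,000 floor, and the 'unless' clause therefore excuses the requirement. Condition met.
  (c) The claim is a consumer claim, not an employment claim, which satisfies one of the alternatives. Met.
  (d) The amount in controversy is USD 11,900, within the 12,000 dollars ceiling, so one alternative holds. Met.
  (e) Lindqvist Enterprises resides in Galrow. Satisfied.
  → Every requirement is satisfied — jurisdiction.
The Civil Court of Palrow:
  (a) The contract was executed in Palrow, so this disjunct is met. Satisfied.
  (b) The amount in controversy is 11,900 dollars, within the USD 15,000 ceiling, so this disjunct is met. Met.
  (c) The operative events occurred in Normere, not Palrow. However, the claim is a consumer claim, so the 'unless' proviso supplies this condition. Satisfied.
  (d) The amount in controversy is 11,900 dollars, which meets the USD 10,000 floor, so one alternative holds. Satisfied.
  → The court has jurisdiction.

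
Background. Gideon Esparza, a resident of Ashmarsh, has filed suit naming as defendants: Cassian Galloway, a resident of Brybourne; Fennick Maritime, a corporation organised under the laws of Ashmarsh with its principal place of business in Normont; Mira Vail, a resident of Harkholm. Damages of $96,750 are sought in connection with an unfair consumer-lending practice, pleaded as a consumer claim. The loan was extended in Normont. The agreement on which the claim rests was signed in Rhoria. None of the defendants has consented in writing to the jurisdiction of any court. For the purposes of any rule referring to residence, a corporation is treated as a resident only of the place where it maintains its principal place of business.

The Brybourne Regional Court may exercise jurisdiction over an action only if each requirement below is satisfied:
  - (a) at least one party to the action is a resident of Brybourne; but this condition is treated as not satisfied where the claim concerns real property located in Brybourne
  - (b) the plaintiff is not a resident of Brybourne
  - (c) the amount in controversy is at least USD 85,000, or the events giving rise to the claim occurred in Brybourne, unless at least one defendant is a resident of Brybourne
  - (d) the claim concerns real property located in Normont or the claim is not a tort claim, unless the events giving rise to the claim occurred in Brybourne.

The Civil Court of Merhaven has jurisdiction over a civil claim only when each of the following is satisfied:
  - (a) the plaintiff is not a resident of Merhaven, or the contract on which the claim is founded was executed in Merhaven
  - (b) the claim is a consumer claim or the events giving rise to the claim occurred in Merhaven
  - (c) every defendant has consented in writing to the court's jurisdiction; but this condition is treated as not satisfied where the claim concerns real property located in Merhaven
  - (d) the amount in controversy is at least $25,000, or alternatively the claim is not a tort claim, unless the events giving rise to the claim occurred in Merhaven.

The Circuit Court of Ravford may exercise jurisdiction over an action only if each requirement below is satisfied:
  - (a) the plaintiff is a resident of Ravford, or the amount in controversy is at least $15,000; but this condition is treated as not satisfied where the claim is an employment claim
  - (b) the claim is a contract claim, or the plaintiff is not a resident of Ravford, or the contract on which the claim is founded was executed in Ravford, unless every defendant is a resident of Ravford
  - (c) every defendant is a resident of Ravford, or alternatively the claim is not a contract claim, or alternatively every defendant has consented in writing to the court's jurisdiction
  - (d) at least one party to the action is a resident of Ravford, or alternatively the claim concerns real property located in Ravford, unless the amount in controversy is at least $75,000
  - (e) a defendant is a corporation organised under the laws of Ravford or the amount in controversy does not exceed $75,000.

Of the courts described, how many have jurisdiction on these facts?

The Brybourne Regional Court:
  (a) Cassian Galloway resides in Brybourne. And the carve-out is inapplicable — the claim does not concern real property. Met.
  (b) The plaintiff resides in Ashmarsh, which is not Brybourne. Satisfied.
  (c) The amount in controversy is USD 96,750, which meets the 85,000 dollars floor, which satisfies one of the alternatives. Met.
  (d) The claim is a consumer claim, not a tort claim, so this disjunct is met. Condition met.
  → The court has jurisdiction.
The Civil Court of Merhaven:
  (a) The plaintiff resides in Ashmarsh, which is not Merhaven, which satisfies one of the alternatives. Satisfied.
  (b) The claim is a consumer claim — that alternative is enough. Met.
  (c) No such written consent has been filed. Fails.
  (d) The amount in controversy is USD 96,750, which meets the $25,000 floor — that alternative is enough. Met.
  → No jurisdiction.
The Circuit Court of Ravford:
  (a) The amount in controversy is $96,750, which meets the $15,000 floor, so this disjunct is met. The carve-out does not apply: the claim is a consumer claim, not an employment claim. Condition met.
  (b) The plaintiff resides in Ashmarsh, which is not Ravford, so one alternative holds. Condition met.
  (c) The claim is a consumer claim, not a contract claim, so this disjunct is met. Condition met.
  (d) No party resides in Ravford; the claim does not concern real property — every alternative fails. However, the amount in controversy is $96,750, which meets the 75,000 dollars floor, so the 'unless' proviso supplies this condition. Condition met.
  (e) The corporate defendant(s) are organised in Ashmarsh, not Ravford; the amount in controversy is USD 96,750, above the $75,000 ceiling — no alternative holds. Not satisfied.
  → The court lacks jurisdiction.
Courts with jurisdiction: the Brybourne Regional Court — 1 in total.

1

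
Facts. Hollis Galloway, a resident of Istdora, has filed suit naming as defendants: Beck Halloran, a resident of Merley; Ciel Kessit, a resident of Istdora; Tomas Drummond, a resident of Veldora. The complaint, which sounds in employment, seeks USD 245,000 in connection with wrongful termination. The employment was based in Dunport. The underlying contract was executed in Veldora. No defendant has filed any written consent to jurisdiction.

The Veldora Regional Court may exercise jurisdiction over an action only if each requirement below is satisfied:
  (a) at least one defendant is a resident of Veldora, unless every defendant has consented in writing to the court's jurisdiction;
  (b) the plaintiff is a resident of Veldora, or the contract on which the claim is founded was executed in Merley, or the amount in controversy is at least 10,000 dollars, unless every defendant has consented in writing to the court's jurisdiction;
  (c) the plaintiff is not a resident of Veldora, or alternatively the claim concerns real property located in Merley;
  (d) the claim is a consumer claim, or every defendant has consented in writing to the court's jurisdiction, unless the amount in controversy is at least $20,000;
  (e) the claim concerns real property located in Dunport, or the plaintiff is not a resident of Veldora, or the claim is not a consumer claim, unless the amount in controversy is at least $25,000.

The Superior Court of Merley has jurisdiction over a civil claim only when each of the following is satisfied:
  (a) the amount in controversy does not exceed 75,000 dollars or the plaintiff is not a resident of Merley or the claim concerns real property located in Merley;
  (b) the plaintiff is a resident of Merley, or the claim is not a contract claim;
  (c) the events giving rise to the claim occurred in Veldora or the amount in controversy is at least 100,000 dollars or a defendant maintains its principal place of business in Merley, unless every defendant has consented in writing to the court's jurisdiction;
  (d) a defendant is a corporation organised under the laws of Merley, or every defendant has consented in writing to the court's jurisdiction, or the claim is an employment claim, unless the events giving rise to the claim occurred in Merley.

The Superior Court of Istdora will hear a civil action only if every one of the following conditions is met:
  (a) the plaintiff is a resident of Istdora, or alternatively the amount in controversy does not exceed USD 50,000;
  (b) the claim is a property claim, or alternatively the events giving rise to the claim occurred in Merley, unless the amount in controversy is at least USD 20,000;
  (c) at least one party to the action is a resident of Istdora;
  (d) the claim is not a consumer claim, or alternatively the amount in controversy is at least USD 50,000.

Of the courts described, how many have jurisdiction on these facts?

3

The Veldora Regional Court:
  (a) Tomas Drummond resides in Veldora. Satisfied.
  (b) The amount in controversy is $245,000, which meets the 10,000 dollars floor — that alternative is enough. Met.
  (c) The plaintiff resides in Istdora, which is not Veldora, so this disjunct is met. Met.
  (d) The claim is an employment claim, not a consumer claim; no such written consent has been filed — none of the alternatives is met. However, the amount in controversy is $245,000, which meets the USD 20,000 floor, so the 'unless' proviso supplies this condition. Condition met.
  (e) The plaintiff resides in Istdora, which is not Veldora, so one alternative holds. Satisfied.
  → Jurisdiction lies.
The Superior Court of Merley:
  (a) The plaintiff resides in Istdora, which is not Merley, so this disjunct is met. Satisfied.
  (b) The claim is an employment claim, not a contract claim, so this disjunct is met. Satisfied.
  (c) The amount in controversy is USD 245,000, which meets the $100,000 floor, which satisfies one of the alternatives. Met.
  (d) The claim is an employment claim, which satisfies one of the alternatives. Met.
  → The court has jurisdiction.
The Superior Court of Istdora:
  (a) The plaintiff resides in Istdora — that alternative is enough. Condition met.
  (b) The claim is an employment claim, not a property claim; the operative events occurred in Dunport, not Merley — every alternative fails. However, the amount in controversy is 245,000 dollars, which meets the $20,000 floor, so the 'unless' proviso supplies this condition. Met.
  (c) Hollis Galloway resides in Istdora. Satisfied.
  (d) The claim is an employment claim, not a consumer claim — that alternative is enough. Met.
  → The court has jurisdiction.
Courts with jurisdiction: the Veldora Regional Court, the Superior Court of Merley, the Superior Court of Istdora — 3 in total.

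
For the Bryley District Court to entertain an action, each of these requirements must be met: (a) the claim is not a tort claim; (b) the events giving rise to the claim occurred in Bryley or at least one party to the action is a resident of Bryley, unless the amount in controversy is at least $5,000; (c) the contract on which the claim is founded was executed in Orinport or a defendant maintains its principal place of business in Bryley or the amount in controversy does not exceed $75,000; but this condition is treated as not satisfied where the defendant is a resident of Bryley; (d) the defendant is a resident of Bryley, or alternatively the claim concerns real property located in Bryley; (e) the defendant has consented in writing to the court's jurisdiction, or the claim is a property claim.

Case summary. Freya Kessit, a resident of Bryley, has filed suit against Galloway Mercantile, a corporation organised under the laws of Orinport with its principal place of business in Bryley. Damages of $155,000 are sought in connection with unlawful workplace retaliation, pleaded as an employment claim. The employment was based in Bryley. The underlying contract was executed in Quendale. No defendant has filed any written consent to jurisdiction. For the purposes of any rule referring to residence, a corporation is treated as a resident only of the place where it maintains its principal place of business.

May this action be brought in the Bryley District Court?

The Bryley District Court:
  (a) The claim is an employment claim, not a tort claim. Met.
  (b) The operative events occurred in Bryley, so one alternative holds. Met.
  (c) Galloway Mercantile has its principal place of business in Bryley — that alternative is enough. But the carve-out bites: the defendant resides in Bryley. Fails.
  (d) The defendant resides in Bryley, which satisfies one of the alternatives. Condition met.
  (e) No such written consent has been filed; the claim is an employment claim, not a property claim — every alternative fails. Not satisfied.
  → The court lacks jurisdiction.

No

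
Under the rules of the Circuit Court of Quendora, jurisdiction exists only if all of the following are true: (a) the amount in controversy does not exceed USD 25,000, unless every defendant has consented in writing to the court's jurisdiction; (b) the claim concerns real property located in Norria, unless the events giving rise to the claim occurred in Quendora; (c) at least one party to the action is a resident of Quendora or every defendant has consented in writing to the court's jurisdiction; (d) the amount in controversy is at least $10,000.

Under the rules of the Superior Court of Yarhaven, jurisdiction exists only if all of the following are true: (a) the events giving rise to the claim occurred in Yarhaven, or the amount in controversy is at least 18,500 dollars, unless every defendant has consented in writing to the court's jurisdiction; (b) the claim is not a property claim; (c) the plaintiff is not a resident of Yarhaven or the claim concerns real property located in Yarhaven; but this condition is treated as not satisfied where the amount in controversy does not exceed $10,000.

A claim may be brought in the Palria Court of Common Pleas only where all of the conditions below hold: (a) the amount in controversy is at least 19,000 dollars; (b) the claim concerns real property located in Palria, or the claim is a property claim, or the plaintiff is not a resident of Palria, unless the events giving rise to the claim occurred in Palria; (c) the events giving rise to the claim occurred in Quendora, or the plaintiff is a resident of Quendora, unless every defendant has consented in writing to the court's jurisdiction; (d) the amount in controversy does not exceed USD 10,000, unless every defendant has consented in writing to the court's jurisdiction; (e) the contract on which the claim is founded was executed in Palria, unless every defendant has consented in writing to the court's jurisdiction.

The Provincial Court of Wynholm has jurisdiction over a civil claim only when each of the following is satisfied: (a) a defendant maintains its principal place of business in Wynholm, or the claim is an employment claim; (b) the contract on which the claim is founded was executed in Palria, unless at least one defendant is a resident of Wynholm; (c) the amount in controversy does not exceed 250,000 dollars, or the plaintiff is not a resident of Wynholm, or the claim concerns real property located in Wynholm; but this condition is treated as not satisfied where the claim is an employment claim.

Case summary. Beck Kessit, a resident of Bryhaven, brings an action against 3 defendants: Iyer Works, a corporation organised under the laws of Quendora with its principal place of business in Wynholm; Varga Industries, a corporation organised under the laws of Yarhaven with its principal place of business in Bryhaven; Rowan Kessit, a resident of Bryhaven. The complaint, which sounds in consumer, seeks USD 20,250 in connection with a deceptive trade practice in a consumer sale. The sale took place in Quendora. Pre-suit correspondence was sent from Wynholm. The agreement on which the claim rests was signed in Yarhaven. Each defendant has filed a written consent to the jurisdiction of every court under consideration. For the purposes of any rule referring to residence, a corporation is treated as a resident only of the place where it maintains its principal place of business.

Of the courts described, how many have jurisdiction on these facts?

The Circuit Court of Quendora:
  (a) The amount in controversy is USD 20,250, within the USD 25,000 ceiling. Satisfied.
  (b) The claim does not concern real property. However, the operative events occurred in Quendora, so the 'unless' proviso supplies this condition. Satisfied.
  (c) Every defendant has filed written consent, so one alternative holds. Met.
  (d) The amount in controversy is $20,250, which meets the USD 10,000 floor. Condition met.
  → Jurisdiction lies.
The Superior Court of Yarhaven:
  (a) The amount in controversy is USD 20,250, which meets the $18,500 floor, which satisfies one of the alternatives. Condition met.
  (b) The claim is a consumer claim, not a property claim. Met.
  (c) The plaintiff resides in Bryhaven, which is not Yarhaven, which satisfies one of the alternatives. The exception is not triggered, since the amount in controversy is 20,250 dollars, above the USD 10,000 ceiling. Met.
  → Every requirement is satisfied — jurisdiction.
The Palria Court of Common Pleas:
  (a) The amount in controversy is $20,250, which meets the USD 19,000 floor. Met.
  (b) The plaintiff resides in Bryhaven, which is not Palria — that alternative is enough. Satisfied.
  (c) The operative events occurred in Quendora, so one alternative holds. Satisfied.
  (d) The amount in controversy is 20,250 dollars, above the 10,000 dollars ceiling. The proviso rescues it, though: every defendant has filed written consent. Condition met.
  (e) The contract was executed in Yarhaven, not Palria. But every defendant has filed written consent, and the 'unless' clause therefore excuses the requirement. Satisfied.
  → The court has jurisdiction.
The Provincial Court of Wynholm:
  (a) Iyer Works has its principal place of business in Wynholm — that alternative is enough. Condition met.
  (b) The contract was executed in Yarhaven, not Palria. The proviso rescues it, though: Iyer Works resides in Wynholm. Met.
  (c) The amount in controversy is USD 20,250, within the 250,000 dollars ceiling, so one alternative holds. And the carve-out is inapplicable — the claim is a consumer claim, not an employment claim. Met.
  → Every requirement is satisfied — jurisdiction.
Courts with jurisdiction: the Circuit Court of Quendora, the Superior Court of Yarhaven, the Palria Court of Common Pleas, the Provincial Court of Wynholm — 4 in total.

4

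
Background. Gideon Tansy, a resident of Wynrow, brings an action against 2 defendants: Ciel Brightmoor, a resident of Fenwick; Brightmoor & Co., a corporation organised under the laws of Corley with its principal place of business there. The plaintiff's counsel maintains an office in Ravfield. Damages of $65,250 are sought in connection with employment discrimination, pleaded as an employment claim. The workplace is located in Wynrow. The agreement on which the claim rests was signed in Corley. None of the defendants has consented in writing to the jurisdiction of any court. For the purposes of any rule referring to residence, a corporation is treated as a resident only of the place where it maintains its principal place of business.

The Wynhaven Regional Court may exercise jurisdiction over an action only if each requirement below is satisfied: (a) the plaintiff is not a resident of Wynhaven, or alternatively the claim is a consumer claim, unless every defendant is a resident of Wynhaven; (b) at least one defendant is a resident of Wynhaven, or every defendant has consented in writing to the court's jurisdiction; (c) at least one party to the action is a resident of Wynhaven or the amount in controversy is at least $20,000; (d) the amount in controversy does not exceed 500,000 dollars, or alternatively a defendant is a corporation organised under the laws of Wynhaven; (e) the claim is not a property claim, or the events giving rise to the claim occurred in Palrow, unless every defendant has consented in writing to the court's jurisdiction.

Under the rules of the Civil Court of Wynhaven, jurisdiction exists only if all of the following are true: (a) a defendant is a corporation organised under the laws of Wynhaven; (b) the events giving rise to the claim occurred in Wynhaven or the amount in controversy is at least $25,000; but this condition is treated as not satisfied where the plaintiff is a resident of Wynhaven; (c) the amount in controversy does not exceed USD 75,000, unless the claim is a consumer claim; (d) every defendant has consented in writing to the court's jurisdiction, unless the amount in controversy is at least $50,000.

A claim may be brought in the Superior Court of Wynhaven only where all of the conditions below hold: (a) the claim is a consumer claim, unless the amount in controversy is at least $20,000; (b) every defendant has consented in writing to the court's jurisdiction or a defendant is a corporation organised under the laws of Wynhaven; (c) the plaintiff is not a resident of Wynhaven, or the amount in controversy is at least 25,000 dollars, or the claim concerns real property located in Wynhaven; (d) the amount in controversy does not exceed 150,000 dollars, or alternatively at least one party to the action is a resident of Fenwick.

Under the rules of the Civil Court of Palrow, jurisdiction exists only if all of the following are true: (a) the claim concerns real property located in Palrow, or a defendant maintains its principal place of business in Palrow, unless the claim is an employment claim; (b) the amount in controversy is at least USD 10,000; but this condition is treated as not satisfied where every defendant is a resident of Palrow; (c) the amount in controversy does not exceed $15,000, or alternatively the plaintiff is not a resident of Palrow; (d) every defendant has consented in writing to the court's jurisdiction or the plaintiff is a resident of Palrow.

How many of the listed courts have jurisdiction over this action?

The Wynhaven Regional Court:
  (a) The plaintiff resides in Wynrow, which is not Wynhaven, so one alternative holds. Satisfied.
  (b) No defendant resides in Wynhaven (they reside in Fenwick, Corley); no such written consent has been filed — every alternative fails. Condition not met.
  (c) The amount in controversy is 65,250 dollars, which meets the $20,000 floor, which satisfies one of the alternatives. Satisfied.
  (d) The amount in controversy is USD 65,250, within the USD 500,000 ceiling, which satisfies one of the alternatives. Met.
  (e) The claim is an employment claim, not a property claim, so one alternative holds. Satisfied.
  → Not every requirement is met — no jurisdiction.
The Civil Court of Wynhaven:
  (a) The corporate defendant(s) are organised in Corley, not Wynhaven. Fails.
  (b) The amount in controversy is 65,250 dollars, which meets the $25,000 floor, which satisfies one of the alternatives. The exception is not triggered, since the plaintiff resides in Wynrow, not Wynhaven. Satisfied.
  (c) The amount in controversy is 65,250 dollars, within the 75,000 dollars ceiling. Met.
  (d) No such written consent has been filed. The proviso rescues it, though: the amount in controversy is $65,250, which meets the $50,000 floor. Condition met.
  → Not every requirement is met — no jurisdiction.
The Superior Court of Wynhaven:
  (a) The claim is an employment claim, not a consumer claim. But the amount in controversy is $65,250, which meets the $20,000 floor, and the 'unless' clause therefore excuses the requirement. Condition met.
  (b) No such written consent has been filed; the corporate defendant(s) are organised in Corley, not Wynhaven — no alternative holds. Not satisfied.
  (c) The plaintiff resides in Wynrow, which is not Wynhaven, so this disjunct is met. Satisfied.
  (d) The amount in controversy is USD 65,250, within the $150,000 ceiling — that alternative is enough. Met.
  → No jurisdiction.
The Civil Court of Palrow:
  (a) The claim does not concern real property; the corporate defendant(s) have their principal place of business in Corley, not Palrow — every alternative fails. However, the claim is an employment claim, so the 'unless' proviso supplies this condition. Condition met.
  (b) The amount in controversy is 65,250 dollars, which meets the USD 10,000 floor. The exception is not triggered, since the defendants reside as follows — Ciel Brightmoor in Fenwick, Brightmoor & Co. in Corley — not all in Palrow. Satisfied.
  (c) The plaintiff resides in Wynrow, which is not Palrow, so this disjunct is met. Condition met.
  (d) No such written consent has been filed; the plaintiff resides in Wynrow, not Palrow — every alternative fails. Condition not met.
  → At least one condition fails; no jurisdiction.
No court satisfies all of its conditions.

0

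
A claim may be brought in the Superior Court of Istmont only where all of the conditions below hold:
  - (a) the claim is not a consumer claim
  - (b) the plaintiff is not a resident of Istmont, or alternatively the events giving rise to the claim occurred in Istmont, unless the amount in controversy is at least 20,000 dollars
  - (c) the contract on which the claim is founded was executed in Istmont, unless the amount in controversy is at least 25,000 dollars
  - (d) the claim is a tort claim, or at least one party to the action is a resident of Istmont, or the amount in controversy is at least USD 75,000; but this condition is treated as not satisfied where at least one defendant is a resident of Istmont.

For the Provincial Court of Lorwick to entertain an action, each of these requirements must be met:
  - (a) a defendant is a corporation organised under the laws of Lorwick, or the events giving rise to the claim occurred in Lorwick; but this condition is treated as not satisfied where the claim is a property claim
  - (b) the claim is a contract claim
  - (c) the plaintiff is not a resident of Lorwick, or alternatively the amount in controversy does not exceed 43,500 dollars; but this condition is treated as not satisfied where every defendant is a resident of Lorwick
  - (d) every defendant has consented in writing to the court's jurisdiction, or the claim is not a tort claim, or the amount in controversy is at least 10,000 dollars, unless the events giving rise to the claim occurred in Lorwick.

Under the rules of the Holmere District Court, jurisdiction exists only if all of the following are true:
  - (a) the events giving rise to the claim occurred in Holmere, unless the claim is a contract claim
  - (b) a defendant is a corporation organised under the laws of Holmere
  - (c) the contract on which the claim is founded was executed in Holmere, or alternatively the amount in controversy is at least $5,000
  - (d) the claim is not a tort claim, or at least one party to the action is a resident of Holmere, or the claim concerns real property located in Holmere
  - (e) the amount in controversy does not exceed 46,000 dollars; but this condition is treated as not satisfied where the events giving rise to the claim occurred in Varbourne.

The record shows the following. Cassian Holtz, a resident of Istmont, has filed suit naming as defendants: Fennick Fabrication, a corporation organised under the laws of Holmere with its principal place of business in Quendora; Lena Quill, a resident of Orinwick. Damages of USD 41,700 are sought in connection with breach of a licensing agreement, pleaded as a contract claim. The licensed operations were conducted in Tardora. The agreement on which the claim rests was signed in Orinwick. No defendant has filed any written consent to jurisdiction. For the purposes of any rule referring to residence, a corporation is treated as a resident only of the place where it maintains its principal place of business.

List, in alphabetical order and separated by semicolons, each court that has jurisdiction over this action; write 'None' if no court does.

The Superior Court of Istmont:
  (a) The claim is a contract claim, not a consumer claim. Met.
  (b) The plaintiff resides in Istmont; the operative events occurred in Tardora, not Istmont — every alternative fails. But the amount in controversy is $41,700, which meets the USD 20,000 floor, and the 'unless' clause therefore excuses the requirement. Satisfied.
  (c) The contract was executed in Orinwick, not Istmont. But the amount in controversy is USD 41,700, which meets the $25,000 floor, and the 'unless' clause therefore excuses the requirement. Condition met.
  (d) Cassian Holtz resides in Istmont, so one alternative holds. The carve-out does not apply: no defendant resides in Istmont (they reside in Quendora, Orinwick). Met.
  → The court has jurisdiction.
The Provincial Court of Lorwick:
  (a) The corporate defendant(s) are organised in Holmere, not Lorwick; the operative events occurred in Tardora, not Lorwick — none of the alternatives is met. Not met.
  (b) The claim is a contract claim. Satisfied.
  (c) The plaintiff resides in Istmont, which is not Lorwick — that alternative is enough. The carve-out does not apply: the defendants reside as follows — Fennick Fabrication in Quendora, Lena Quill in Orinwick — not all in Lorwick. Met.
  (d) The claim is a contract claim, not a tort claim, which satisfies one of the alternatives. Condition met.
  → The court lacks jurisdiction.
The Holmere District Court:
  (a) The operative events occurred in Tardora, not Holmere. However, the claim is a contract claim, so the 'unless' proviso supplies this condition. Satisfied.
  (b) Fennick Fabrication is organised under the laws of Holmere. Satisfied.
  (c) The amount in controversy is USD 41,700, which meets the 5,000 dollars floor, which satisfies one of the alternatives. Condition met.
  (d) The claim is a contract claim, not a tort claim, which satisfies one of the alternatives. Met.
  (e) The amount in controversy is USD 41,700, within the 46,000 dollars ceiling. And the carve-out is inapplicable — the operative events occurred in Tardora, not Varbourne. Condition met.
  → All conditions met; jurisdiction exists.

the Holmere District Court; the Superior Court of Istmont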